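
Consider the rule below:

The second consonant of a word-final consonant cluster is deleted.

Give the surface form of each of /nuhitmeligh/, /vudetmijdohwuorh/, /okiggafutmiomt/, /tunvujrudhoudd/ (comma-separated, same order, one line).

nuhitmelig, vudetmijdohwuor, okiggafutmiom, tunvujrudhoud

/nuhitmeligh/: /h/ is the second consonant of a word-final cluster /gh/, so it deletes. → [nuhitmelig].
/vudetmijdohwuorh/: /h/ is the second consonant of a word-final cluster /rh/, so it deletes. → [vudetmijdohwuor].
/okiggafutmiomt/: /t/ is the second consonant of a word-final cluster /mt/, so it deletes. → [okiggafutmiom].
/tunvujrudhoudd/: /d/ is the second consonant of a word-final cluster /dd/, so it deletes. → [tunvujrudhoud].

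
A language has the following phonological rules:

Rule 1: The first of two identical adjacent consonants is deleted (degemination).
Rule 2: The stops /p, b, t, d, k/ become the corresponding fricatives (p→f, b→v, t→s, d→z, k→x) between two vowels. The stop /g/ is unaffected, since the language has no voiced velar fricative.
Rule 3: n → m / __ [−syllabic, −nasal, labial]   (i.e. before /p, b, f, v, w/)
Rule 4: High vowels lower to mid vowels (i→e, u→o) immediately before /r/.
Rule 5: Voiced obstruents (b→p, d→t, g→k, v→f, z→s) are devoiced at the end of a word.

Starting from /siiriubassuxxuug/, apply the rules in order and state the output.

Rule 1 (degemination): /ss/ is a geminate; the first /s/ deletes. /xx/ is a geminate; the first /x/ deletes. /siiriubassuxxuug/ → siiriubasuxuug.
Rule 2 (intervocalic spirantization): /b/ is a stop between vowels /u/ and /a/, so it spirantizes to the fricative [v]. /siiriubasuxuug/ → siiriuvasuxuug.
Rule 3 (nasal place assimilation): no segment meets the environment; /siiriuvasuxuug/ is unchanged.
Rule 4 (pre-rhotic lowering): /i/ is a high vowel immediately before /r/, so it lowers to [e]. /siiriuvasuxuug/ → sieriuvasuxuug.
Rule 5 (final devoicing): /g/ is a voiced obstruent in word-final position, so it devoices to [k]. /sieriuvasuxuug/ → sieriuvasuxuuk.

sieriuvasuxuuk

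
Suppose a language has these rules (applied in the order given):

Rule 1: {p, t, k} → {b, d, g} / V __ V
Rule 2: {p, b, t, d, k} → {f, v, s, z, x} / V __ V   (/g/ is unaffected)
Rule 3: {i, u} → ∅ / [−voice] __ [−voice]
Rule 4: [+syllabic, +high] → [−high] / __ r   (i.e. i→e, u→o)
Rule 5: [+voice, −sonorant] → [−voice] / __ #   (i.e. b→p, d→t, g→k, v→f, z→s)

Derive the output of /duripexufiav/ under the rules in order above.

Rule 1 (intervocalic voicing): /p/ is a voiceless stop between vowels /i/ and /e/, so it voices to [b]. /duripexufiav/ → duribexufiav.
Rule 2 (intervocalic spirantization): /b/ is a stop between vowels /i/ and /e/, so it spirantizes to the fricative [v]. /duribexufiav/ → durivexufiav.
Rule 3 (high vowel syncope): /u/ is a high vowel flanked by voiceless consonants /x/ and /f/, so it deletes. /durivexufiav/ → durivexfiav.
Rule 4 (pre-rhotic lowering): /u/ is a high vowel immediately before /r/, so it lowers to [o]. /durivexfiav/ → dorivexfiav.
Rule 5 (final devoicing): /v/ is a voiced obstruent in word-final position, so it devoices to [f]. /dorivexfiav/ → dorivexfiaf.

dorivexfiaf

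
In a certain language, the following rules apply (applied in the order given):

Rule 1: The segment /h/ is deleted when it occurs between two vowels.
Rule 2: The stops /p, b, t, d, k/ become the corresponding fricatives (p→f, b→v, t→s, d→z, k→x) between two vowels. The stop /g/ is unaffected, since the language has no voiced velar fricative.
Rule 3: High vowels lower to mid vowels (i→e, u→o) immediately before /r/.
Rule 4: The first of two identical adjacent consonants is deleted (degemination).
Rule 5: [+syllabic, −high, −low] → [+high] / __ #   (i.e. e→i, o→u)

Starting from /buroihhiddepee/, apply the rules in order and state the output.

boroihidefei

Rule 1 (intervocalic h-deletion): no segment meets the environment; /buroihhiddepee/ is unchanged.
Rule 2 (intervocalic spirantization): /p/ is a stop between vowels /e/ and /e/, so it spirantizes to the fricative [f]. /buroihhiddepee/ → buroihhiddefee.
Rule 3 (pre-rhotic lowering): /u/ is a high vowel immediately before /r/, so it lowers to [o]. /buroihhiddefee/ → boroihhiddefee.
Rule 4 (degemination): /hh/ is a geminate; the first /h/ deletes. /dd/ is a geminate; the first /d/ deletes. /boroihhiddefee/ → boroihidefee.
Rule 5 (final vowel raising): /e/ is a mid vowel in word-final position, so it raises to [i]. /boroihidefee/ → boroihidefei.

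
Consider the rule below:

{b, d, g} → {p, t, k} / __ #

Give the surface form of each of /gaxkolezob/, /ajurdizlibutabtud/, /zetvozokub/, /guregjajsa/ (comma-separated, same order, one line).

gaxkolezop, ajurdizlibutabtut, zetvozokup, guregjajsa

/gaxkolezob/: /b/ is a voiced stop in word-final position, so it devoices to [p]. → [gaxkolezop].
/ajurdizlibutabtud/: /d/ is a voiced stop in word-final position, so it devoices to [t]. → [ajurdizlibutabtut].
/zetvozokub/: /b/ is a voiced stop in word-final position, so it devoices to [p]. → [zetvozokup].
/guregjajsa/: the rule's environment is not met; surfaces unchanged as [guregjajsa].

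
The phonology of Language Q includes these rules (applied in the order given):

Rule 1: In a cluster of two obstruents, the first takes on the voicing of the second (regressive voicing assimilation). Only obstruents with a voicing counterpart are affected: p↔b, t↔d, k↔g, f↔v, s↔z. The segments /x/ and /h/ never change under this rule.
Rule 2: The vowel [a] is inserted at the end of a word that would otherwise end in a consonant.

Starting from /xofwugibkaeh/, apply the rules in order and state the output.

Rule 1 (regressive voicing assimilation): /b/ precedes the voiceless obstruent /k/, so it devoices to [p] by assimilation. /xofwugibkaeh/ → xofwugipkaeh.
Rule 2 (final a-epenthesis): the form ends in the consonant /h/, so [a] is inserted word-finally. /xofwugipkaeh/ → xofwugipkaeha.

xofwugipkaeha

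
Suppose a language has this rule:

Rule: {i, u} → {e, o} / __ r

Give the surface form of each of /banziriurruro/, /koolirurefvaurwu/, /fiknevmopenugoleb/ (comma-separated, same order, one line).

/banziriurruro/: /i/ is a high vowel immediately before /r/, so it lowers to [e]. /u/ is a high vowel immediately before /r/, so it lowers to [o]. /u/ is a high vowel immediately before /r/, so it lowers to [o]. → [banzeriorroro].
/koolirurefvaurwu/: /i/ is a high vowel immediately before /r/, so it lowers to [e]. /u/ is a high vowel immediately before /r/, so it lowers to [o]. /u/ is a high vowel immediately before /r/, so it lowers to [o]. → [koolerorefvaorwu].
/fiknevmopenugoleb/: the rule's environment is not met; surfaces unchanged as [fiknevmopenugoleb].

banzeriorroro, koolerorefvaorwu, fiknevmopenugoleb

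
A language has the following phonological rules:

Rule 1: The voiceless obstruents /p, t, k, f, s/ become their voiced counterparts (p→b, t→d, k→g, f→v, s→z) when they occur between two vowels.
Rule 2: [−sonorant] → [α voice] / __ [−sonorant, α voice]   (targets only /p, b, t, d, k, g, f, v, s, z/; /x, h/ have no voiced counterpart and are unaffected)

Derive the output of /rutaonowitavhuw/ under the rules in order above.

rudaonowidafhuw

Rule 1 (intervocalic voicing): /t/ is a voiceless obstruent between vowels /u/ and /a/, so it voices to [d]. /t/ is a voiceless obstruent between vowels /i/ and /a/, so it voices to [d]. /rutaonowitavhuw/ → rudaonowidavhuw.
Rule 2 (regressive voicing assimilation): /v/ precedes the voiceless obstruent /h/, so it devoices to [f] by assimilation. /rudaonowidavhuw/ → rudaonowidafhuw.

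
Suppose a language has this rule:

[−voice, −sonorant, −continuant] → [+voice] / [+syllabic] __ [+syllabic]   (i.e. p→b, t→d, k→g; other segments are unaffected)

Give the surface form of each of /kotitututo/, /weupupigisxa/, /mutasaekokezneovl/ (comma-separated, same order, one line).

/kotitututo/: /t/ is a voiceless stop between vowels /o/ and /i/, so it voices to [d]. /t/ is a voiceless stop between vowels /i/ and /u/, so it voices to [d]. /t/ is a voiceless stop between vowels /u/ and /u/, so it voices to [d]. /t/ is a voiceless stop between vowels /u/ and /o/, so it voices to [d]. → [kodidududo].
/weupupigisxa/: /p/ is a voiceless stop between vowels /u/ and /u/, so it voices to [b]. /p/ is a voiceless stop between vowels /u/ and /i/, so it voices to [b]. → [weububigisxa].
/mutasaekokezneovl/: /t/ is a voiceless stop between vowels /u/ and /a/, so it voices to [d]. /k/ is a voiceless stop between vowels /e/ and /o/, so it voices to [g]. /k/ is a voiceless stop between vowels /o/ and /e/, so it voices to [g]. → [mudasaegogezneovl].

kodidududo, weububigisxa, mudasaegogezneovl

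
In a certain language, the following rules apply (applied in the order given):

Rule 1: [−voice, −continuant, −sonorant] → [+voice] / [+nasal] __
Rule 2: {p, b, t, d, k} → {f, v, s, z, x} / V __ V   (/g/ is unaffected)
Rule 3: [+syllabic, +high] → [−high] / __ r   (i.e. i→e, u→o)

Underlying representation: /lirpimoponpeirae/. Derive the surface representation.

lerpimofonbeerae

Rule 1 (post-nasal voicing): /p/ is a voiceless stop immediately after the nasal /n/, so it voices to [b]. /lirpimoponpeirae/ → lirpimoponbeirae.
Rule 2 (intervocalic spirantization): /p/ is a stop between vowels /o/ and /o/, so it spirantizes to the fricative [f]. /lirpimoponbeirae/ → lirpimofonbeirae.
Rule 3 (pre-rhotic lowering): /i/ is a high vowel immediately before /r/, so it lowers to [e]. /i/ is a high vowel immediately before /r/, so it lowers to [e]. /lirpimofonbeirae/ → lerpimofonbeerae.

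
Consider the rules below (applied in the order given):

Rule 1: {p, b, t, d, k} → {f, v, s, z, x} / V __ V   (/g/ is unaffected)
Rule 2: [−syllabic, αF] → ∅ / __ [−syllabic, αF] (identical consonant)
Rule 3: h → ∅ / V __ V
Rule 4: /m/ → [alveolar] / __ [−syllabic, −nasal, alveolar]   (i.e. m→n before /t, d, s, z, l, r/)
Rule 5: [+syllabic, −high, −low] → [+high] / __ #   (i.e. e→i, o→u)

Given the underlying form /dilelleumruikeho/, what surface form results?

dileleunruixeu

Rule 1 (intervocalic spirantization): /k/ is a stop between vowels /i/ and /e/, so it spirantizes to the fricative [x]. /dilelleumruikeho/ → dilelleumruixeho.
Rule 2 (degemination): /ll/ is a geminate; the first /l/ deletes. /dilelleumruixeho/ → dileleumruixeho.
Rule 3 (intervocalic h-deletion): /h/ occurs between vowels /e/ and /o/, so it deletes. /dileleumruixeho/ → dileleumruixeo.
Rule 4 (nasal place assimilation): /m/ precedes the alveolar consonant /r/, so it assimilates in place to [n]. /dileleumruixeo/ → dileleunruixeo.
Rule 5 (final vowel raising): /o/ is a mid vowel in word-final position, so it raises to [u]. /dileleunruixeo/ → dileleunruixeu.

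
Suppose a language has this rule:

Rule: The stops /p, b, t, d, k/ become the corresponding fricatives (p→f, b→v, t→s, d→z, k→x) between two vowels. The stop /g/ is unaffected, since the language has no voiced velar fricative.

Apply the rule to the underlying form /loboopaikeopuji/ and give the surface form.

lovoofaixeofuji

/b/ is a stop between vowels /o/ and /o/, so it spirantizes to the fricative [v].
/p/ is a stop between vowels /o/ and /a/, so it spirantizes to the fricative [f].
/k/ is a stop between vowels /i/ and /e/, so it spirantizes to the fricative [x].
/p/ is a stop between vowels /o/ and /u/, so it spirantizes to the fricative [f].
Surface form: [lovoofaixeofuji].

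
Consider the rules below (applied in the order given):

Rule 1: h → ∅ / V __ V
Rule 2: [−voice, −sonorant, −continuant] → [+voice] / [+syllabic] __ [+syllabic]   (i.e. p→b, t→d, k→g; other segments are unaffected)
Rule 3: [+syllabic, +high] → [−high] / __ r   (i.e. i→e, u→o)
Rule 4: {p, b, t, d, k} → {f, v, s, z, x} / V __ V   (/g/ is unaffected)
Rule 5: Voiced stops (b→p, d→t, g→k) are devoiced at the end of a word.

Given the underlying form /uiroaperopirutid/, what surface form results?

Rule 1 (intervocalic h-deletion): no segment meets the environment; /uiroaperopirutid/ is unchanged.
Rule 2 (intervocalic voicing): /p/ is a voiceless stop between vowels /a/ and /e/, so it voices to [b]. /p/ is a voiceless stop between vowels /o/ and /i/, so it voices to [b]. /t/ is a voiceless stop between vowels /u/ and /i/, so it voices to [d]. /uiroaperopirutid/ → uiroaberobirudid.
Rule 3 (pre-rhotic lowering): /i/ is a high vowel immediately before /r/, so it lowers to [e]. /i/ is a high vowel immediately before /r/, so it lowers to [e]. /uiroaberobirudid/ → ueroaberoberudid.
Rule 4 (intervocalic spirantization): /b/ is a stop between vowels /a/ and /e/, so it spirantizes to the fricative [v]. /b/ is a stop between vowels /o/ and /e/, so it spirantizes to the fricative [v]. /d/ is a stop between vowels /u/ and /i/, so it spirantizes to the fricative [z]. /ueroaberoberudid/ → ueroaveroveruzid.
Rule 5 (final devoicing): /d/ is a voiced stop in word-final position, so it devoices to [t]. /ueroaveroveruzid/ → ueroaveroveruzit.

ueroaveroveruzit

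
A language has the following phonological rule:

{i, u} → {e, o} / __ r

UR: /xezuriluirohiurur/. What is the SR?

xezoriluerohioror

Scanning /xezuriluirohiurur/: /u/ is a high vowel immediately before /r/, so it lowers to [o]; /i/ at position 6 is not in the conditioning environment; /u/ at position 8 is not in the conditioning environment; /i/ is a high vowel immediately before /r/, so it lowers to [e]; /i/ at position 13 is not in the conditioning environment; /u/ is a high vowel immediately before /r/, so it lowers to [o]; /u/ is a high vowel immediately before /r/, so it lowers to [o].
Result: [xezoriluerohioror].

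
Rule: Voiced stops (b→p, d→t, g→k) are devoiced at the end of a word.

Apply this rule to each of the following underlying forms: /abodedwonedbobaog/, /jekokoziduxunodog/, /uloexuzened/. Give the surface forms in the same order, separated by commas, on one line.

abodedwonedbobaok, jekokoziduxunodok, uloexuzenet

/abodedwonedbobaog/: /g/ is a voiced stop in word-final position, so it devoices to [k]. → [abodedwonedbobaok].
/jekokoziduxunodog/: /g/ is a voiced stop in word-final position, so it devoices to [k]. → [jekokoziduxunodok].
/uloexuzened/: /d/ is a voiced stop in word-final position, so it devoices to [t]. → [uloexuzenet].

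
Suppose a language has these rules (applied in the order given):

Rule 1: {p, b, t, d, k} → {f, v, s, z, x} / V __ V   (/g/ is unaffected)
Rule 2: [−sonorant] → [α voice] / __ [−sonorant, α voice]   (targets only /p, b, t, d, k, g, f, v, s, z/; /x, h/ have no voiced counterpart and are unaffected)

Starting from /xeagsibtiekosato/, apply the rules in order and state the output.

xeaksiptiexosaso

Rule 1 (intervocalic spirantization): /k/ is a stop between vowels /e/ and /o/, so it spirantizes to the fricative [x]. /t/ is a stop between vowels /a/ and /o/, so it spirantizes to the fricative [s]. /xeagsibtiekosato/ → xeagsibtiexosaso.
Rule 2 (regressive voicing assimilation): /g/ precedes the voiceless obstruent /s/, so it devoices to [k] by assimilation. /b/ precedes the voiceless obstruent /t/, so it devoices to [p] by assimilation. /xeagsibtiexosaso/ → xeaksiptiexosaso.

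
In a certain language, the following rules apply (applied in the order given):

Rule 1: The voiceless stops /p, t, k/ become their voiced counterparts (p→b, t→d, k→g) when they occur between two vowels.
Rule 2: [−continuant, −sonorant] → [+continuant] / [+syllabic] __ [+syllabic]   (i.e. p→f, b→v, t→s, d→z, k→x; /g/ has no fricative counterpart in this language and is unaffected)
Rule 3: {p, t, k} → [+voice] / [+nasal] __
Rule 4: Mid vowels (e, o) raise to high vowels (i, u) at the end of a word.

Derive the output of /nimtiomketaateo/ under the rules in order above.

nimdiomgezaazeu

Rule 1 (intervocalic voicing): /t/ is a voiceless stop between vowels /e/ and /a/, so it voices to [d]. /t/ is a voiceless stop between vowels /a/ and /e/, so it voices to [d]. /nimtiomketaateo/ → nimtiomkedaadeo.
Rule 2 (intervocalic spirantization): /d/ is a stop between vowels /e/ and /a/, so it spirantizes to the fricative [z]. /d/ is a stop between vowels /a/ and /e/, so it spirantizes to the fricative [z]. /nimtiomkedaadeo/ → nimtiomkezaazeo.
Rule 3 (post-nasal voicing): /t/ is a voiceless stop immediately after the nasal /m/, so it voices to [d]. /k/ is a voiceless stop immediately after the nasal /m/, so it voices to [g]. /nimtiomkezaazeo/ → nimdiomgezaazeo.
Rule 4 (final vowel raising): /o/ is a mid vowel in word-final position, so it raises to [u]. /nimdiomgezaazeo/ → nimdiomgezaazeu.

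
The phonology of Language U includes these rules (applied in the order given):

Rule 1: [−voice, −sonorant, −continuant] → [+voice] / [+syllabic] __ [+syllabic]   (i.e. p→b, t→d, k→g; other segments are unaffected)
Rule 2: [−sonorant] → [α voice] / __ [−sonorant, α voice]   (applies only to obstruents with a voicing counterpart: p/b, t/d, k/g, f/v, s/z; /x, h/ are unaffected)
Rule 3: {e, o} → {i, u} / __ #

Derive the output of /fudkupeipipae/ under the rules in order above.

Rule 1 (intervocalic voicing): /p/ is a voiceless stop between vowels /u/ and /e/, so it voices to [b]. /p/ is a voiceless stop between vowels /i/ and /i/, so it voices to [b]. /p/ is a voiceless stop between vowels /i/ and /a/, so it voices to [b]. /fudkupeipipae/ → fudkubeibibae.
Rule 2 (regressive voicing assimilation): /d/ precedes the voiceless obstruent /k/, so it devoices to [t] by assimilation. /fudkubeibibae/ → futkubeibibae.
Rule 3 (final vowel raising): /e/ is a mid vowel in word-final position, so it raises to [i]. /futkubeibibae/ → futkubeibibai.

futkubeibibai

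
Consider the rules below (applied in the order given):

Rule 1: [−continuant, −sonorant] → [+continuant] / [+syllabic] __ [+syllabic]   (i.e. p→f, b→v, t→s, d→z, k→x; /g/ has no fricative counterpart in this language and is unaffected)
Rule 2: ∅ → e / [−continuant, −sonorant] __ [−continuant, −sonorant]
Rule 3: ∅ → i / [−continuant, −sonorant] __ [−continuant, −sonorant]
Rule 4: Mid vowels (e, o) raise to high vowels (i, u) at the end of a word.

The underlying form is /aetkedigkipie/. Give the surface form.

aetekezigekifii

Rule 1 (intervocalic spirantization): /d/ is a stop between vowels /e/ and /i/, so it spirantizes to the fricative [z]. /p/ is a stop between vowels /i/ and /i/, so it spirantizes to the fricative [f]. /aetkedigkipie/ → aetkezigkifie.
Rule 2 (stop-cluster e-epenthesis): /t/ and /k/ form a stop–stop cluster, so [e] is inserted between them. /g/ and /k/ form a stop–stop cluster, so [e] is inserted between them. /aetkezigkifie/ → aetekezigekifie.
Rule 3 (stop-cluster i-epenthesis): no segment meets the environment; /aetekezigekifie/ is unchanged.
Rule 4 (final vowel raising): /e/ is a mid vowel in word-final position, so it raises to [i]. /aetekezigekifie/ → aetekezigekifii.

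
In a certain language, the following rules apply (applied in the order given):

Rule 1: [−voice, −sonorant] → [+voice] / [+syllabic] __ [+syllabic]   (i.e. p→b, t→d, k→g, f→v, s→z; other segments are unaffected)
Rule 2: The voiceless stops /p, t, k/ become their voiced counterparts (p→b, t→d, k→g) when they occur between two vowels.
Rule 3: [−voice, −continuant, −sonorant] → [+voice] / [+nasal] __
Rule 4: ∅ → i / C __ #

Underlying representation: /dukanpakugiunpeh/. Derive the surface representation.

duganbagugiunbehi

Rule 1 (intervocalic voicing): /k/ is a voiceless obstruent between vowels /u/ and /a/, so it voices to [g]. /k/ is a voiceless obstruent between vowels /a/ and /u/, so it voices to [g]. /dukanpakugiunpeh/ → duganpagugiunpeh.
Rule 2 (intervocalic voicing): no segment meets the environment; /duganpagugiunpeh/ is unchanged.
Rule 3 (post-nasal voicing): /p/ is a voiceless stop immediately after the nasal /n/, so it voices to [b]. /p/ is a voiceless stop immediately after the nasal /n/, so it voices to [b]. /duganpagugiunpeh/ → duganbagugiunbeh.
Rule 4 (final i-epenthesis): the form ends in the consonant /h/, so [i] is inserted word-finally. /duganbagugiunbeh/ → duganbagugiunbehi.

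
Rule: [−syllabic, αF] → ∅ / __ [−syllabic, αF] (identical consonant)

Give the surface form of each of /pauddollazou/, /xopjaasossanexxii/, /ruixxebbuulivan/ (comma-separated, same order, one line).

paudolazou, xopjaasosanexii, ruixebuulivan

/pauddollazou/: /dd/ is a geminate; the first /d/ deletes. /ll/ is a geminate; the first /l/ deletes. → [paudolazou].
/xopjaasossanexxii/: /ss/ is a geminate; the first /s/ deletes. /xx/ is a geminate; the first /x/ deletes. → [xopjaasosanexii].
/ruixxebbuulivan/: /xx/ is a geminate; the first /x/ deletes. /bb/ is a geminate; the first /b/ deletes. → [ruixebuulivan].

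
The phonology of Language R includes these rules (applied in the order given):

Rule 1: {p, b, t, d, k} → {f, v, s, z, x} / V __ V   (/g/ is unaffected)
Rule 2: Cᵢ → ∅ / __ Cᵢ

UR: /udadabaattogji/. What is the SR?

uzazavaatogji

Rule 1 (intervocalic spirantization): /d/ is a stop between vowels /u/ and /a/, so it spirantizes to the fricative [z]. /d/ is a stop between vowels /a/ and /a/, so it spirantizes to the fricative [z]. /b/ is a stop between vowels /a/ and /a/, so it spirantizes to the fricative [v]. /udadabaattogji/ → uzazavaattogji.
Rule 2 (degemination): /tt/ is a geminate; the first /t/ deletes. /uzazavaattogji/ → uzazavaatogji.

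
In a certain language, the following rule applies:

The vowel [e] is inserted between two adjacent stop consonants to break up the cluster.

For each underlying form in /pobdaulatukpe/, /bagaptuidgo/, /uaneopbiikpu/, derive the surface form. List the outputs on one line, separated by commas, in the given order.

/pobdaulatukpe/: /b/ and /d/ form a stop–stop cluster, so [e] is inserted between them. /k/ and /p/ form a stop–stop cluster, so [e] is inserted between them. → [pobedaulatukepe].
/bagaptuidgo/: /p/ and /t/ form a stop–stop cluster, so [e] is inserted between them. /d/ and /g/ form a stop–stop cluster, so [e] is inserted between them. → [bagapetuidego].
/uaneopbiikpu/: /p/ and /b/ form a stop–stop cluster, so [e] is inserted between them. /k/ and /p/ form a stop–stop cluster, so [e] is inserted between them. → [uaneopebiikepu].

pobedaulatukepe, bagapetuidego, uaneopebiikepu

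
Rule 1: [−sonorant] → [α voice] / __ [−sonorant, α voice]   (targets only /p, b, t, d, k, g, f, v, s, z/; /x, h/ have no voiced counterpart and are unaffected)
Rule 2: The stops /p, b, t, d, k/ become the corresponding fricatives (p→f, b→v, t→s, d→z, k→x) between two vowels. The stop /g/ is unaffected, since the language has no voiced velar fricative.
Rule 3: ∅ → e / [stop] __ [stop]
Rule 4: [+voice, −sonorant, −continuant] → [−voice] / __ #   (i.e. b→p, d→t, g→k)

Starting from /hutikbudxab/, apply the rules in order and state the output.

husigebutxap

Rule 1 (regressive voicing assimilation): /k/ precedes the voiced obstruent /b/, so it voices to [g] by assimilation. /d/ precedes the voiceless obstruent /x/, so it devoices to [t] by assimilation. /hutikbudxab/ → hutigbutxab.
Rule 2 (intervocalic spirantization): /t/ is a stop between vowels /u/ and /i/, so it spirantizes to the fricative [s]. /hutigbutxab/ → husigbutxab.
Rule 3 (stop-cluster e-epenthesis): /g/ and /b/ form a stop–stop cluster, so [e] is inserted between them. /husigbutxab/ → husigebutxab.
Rule 4 (final devoicing): /b/ is a voiced stop in word-final position, so it devoices to [p]. /husigebutxab/ → husigebutxap.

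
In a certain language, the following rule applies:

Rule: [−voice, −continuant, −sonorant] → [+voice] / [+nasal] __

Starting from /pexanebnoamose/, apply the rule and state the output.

No segment of /pexanebnoamose/ meets the structural description of the rule, so the form surfaces unchanged.

pexanebnoamose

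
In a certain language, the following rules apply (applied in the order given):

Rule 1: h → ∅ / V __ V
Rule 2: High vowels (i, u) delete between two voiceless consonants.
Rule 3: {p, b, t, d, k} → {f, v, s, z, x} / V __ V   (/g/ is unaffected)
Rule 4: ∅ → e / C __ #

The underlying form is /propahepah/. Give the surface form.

profaefahe

Rule 1 (intervocalic h-deletion): /h/ occurs between vowels /a/ and /e/, so it deletes. /propahepah/ → propaepah.
Rule 2 (high vowel syncope): no segment meets the environment; /propaepah/ is unchanged.
Rule 3 (intervocalic spirantization): /p/ is a stop between vowels /o/ and /a/, so it spirantizes to the fricative [f]. /p/ is a stop between vowels /e/ and /a/, so it spirantizes to the fricative [f]. /propaepah/ → profaefah.
Rule 4 (final e-epenthesis): the form ends in the consonant /h/, so [e] is inserted word-finally. /profaefah/ → profaefahe.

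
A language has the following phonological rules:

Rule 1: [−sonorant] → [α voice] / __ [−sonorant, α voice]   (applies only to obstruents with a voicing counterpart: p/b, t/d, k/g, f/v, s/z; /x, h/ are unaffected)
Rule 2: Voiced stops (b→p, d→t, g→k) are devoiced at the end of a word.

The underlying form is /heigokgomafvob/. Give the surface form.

heigoggomavvop

Rule 1 (regressive voicing assimilation): /k/ precedes the voiced obstruent /g/, so it voices to [g] by assimilation. /f/ precedes the voiced obstruent /v/, so it voices to [v] by assimilation. /heigokgomafvob/ → heigoggomavvob.
Rule 2 (final devoicing): /b/ is a voiced stop in word-final position, so it devoices to [p]. /heigoggomavvob/ → heigoggomavvop.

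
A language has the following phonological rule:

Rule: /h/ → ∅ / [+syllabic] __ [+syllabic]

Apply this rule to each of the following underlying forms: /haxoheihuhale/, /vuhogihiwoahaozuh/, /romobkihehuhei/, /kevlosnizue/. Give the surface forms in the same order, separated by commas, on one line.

/haxoheihuhale/: /h/ occurs between vowels /o/ and /e/, so it deletes. /h/ occurs between vowels /i/ and /u/, so it deletes. /h/ occurs between vowels /u/ and /a/, so it deletes. → [haxoeiuale].
/vuhogihiwoahaozuh/: /h/ occurs between vowels /u/ and /o/, so it deletes. /h/ occurs between vowels /i/ and /i/, so it deletes. /h/ occurs between vowels /a/ and /a/, so it deletes. → [vuogiiwoaaozuh].
/romobkihehuhei/: /h/ occurs between vowels /i/ and /e/, so it deletes. /h/ occurs between vowels /e/ and /u/, so it deletes. /h/ occurs between vowels /u/ and /e/, so it deletes. → [romobkieuei].
/kevlosnizue/: the rule's environment is not met; surfaces unchanged as [kevlosnizue].

haxoeiuale, vuogiiwoaaozuh, romobkieuei, kevlosnizue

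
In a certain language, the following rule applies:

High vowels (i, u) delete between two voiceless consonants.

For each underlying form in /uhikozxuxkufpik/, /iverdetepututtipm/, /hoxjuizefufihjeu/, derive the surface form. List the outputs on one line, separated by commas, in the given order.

/uhikozxuxkufpik/: /i/ is a high vowel flanked by voiceless consonants /h/ and /k/, so it deletes. /u/ is a high vowel flanked by voiceless consonants /x/ and /x/, so it deletes. /u/ is a high vowel flanked by voiceless consonants /k/ and /f/, so it deletes. /i/ is a high vowel flanked by voiceless consonants /p/ and /k/, so it deletes. → [uhkozxxkfpk].
/iverdetepututtipm/: /u/ is a high vowel flanked by voiceless consonants /p/ and /t/, so it deletes. /u/ is a high vowel flanked by voiceless consonants /t/ and /t/, so it deletes. /i/ is a high vowel flanked by voiceless consonants /t/ and /p/, so it deletes. → [iverdeteptttpm].
/hoxjuizefufihjeu/: /u/ is a high vowel flanked by voiceless consonants /f/ and /f/, so it deletes. /i/ is a high vowel flanked by voiceless consonants /f/ and /h/, so it deletes. → [hoxjuizeffhjeu].

uhkozxxkfpk, iverdeteptttpm, hoxjuizeffhjeu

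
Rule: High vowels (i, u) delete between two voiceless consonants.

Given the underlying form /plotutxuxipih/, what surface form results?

plottxxph

/u/ is a high vowel flanked by voiceless consonants /t/ and /t/, so it deletes.
/u/ is a high vowel flanked by voiceless consonants /x/ and /x/, so it deletes.
/i/ is a high vowel flanked by voiceless consonants /x/ and /p/, so it deletes.
/i/ is a high vowel flanked by voiceless consonants /p/ and /h/, so it deletes.
Surface form: [plottxxph].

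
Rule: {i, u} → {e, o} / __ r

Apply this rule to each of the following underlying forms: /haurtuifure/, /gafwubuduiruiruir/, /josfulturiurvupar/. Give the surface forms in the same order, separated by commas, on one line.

/haurtuifure/: /u/ is a high vowel immediately before /r/, so it lowers to [o]. /u/ is a high vowel immediately before /r/, so it lowers to [o]. → [haortuifore].
/gafwubuduiruiruir/: /i/ is a high vowel immediately before /r/, so it lowers to [e]. /i/ is a high vowel immediately before /r/, so it lowers to [e]. /i/ is a high vowel immediately before /r/, so it lowers to [e]. → [gafwubuduerueruer].
/josfulturiurvupar/: /u/ is a high vowel immediately before /r/, so it lowers to [o]. /u/ is a high vowel immediately before /r/, so it lowers to [o]. → [josfultoriorvupar].

haortuifore, gafwubuduerueruer, josfultoriorvupar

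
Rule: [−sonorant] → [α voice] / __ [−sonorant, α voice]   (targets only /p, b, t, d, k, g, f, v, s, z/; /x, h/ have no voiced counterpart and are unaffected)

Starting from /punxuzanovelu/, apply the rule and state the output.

punxuzanovelu

No segment of /punxuzanovelu/ meets the structural description of the rule, so the form surfaces unchanged.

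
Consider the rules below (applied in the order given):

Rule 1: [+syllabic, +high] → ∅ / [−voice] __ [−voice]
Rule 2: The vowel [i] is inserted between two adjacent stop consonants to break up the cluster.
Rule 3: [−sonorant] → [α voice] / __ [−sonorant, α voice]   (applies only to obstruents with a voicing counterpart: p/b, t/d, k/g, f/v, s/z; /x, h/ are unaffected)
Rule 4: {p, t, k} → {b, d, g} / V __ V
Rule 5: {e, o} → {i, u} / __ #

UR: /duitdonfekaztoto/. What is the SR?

Rule 1 (high vowel syncope): no segment meets the environment; /duitdonfekaztoto/ is unchanged.
Rule 2 (stop-cluster i-epenthesis): /t/ and /d/ form a stop–stop cluster, so [i] is inserted between them. /duitdonfekaztoto/ → duitidonfekaztoto.
Rule 3 (regressive voicing assimilation): /z/ precedes the voiceless obstruent /t/, so it devoices to [s] by assimilation. /duitidonfekaztoto/ → duitidonfekastoto.
Rule 4 (intervocalic voicing): /t/ is a voiceless stop between vowels /i/ and /i/, so it voices to [d]. /k/ is a voiceless stop between vowels /e/ and /a/, so it voices to [g]. /t/ is a voiceless stop between vowels /o/ and /o/, so it voices to [d]. /duitidonfekastoto/ → duididonfegastodo.
Rule 5 (final vowel raising): /o/ is a mid vowel in word-final position, so it raises to [u]. /duididonfegastodo/ → duididonfegastodu.

duididonfegastodu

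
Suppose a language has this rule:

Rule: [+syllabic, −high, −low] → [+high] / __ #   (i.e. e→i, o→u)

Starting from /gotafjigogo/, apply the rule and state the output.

/o/ is a mid vowel in word-final position, so it raises to [u].
The other instances of /o/ do not occur in the required environment and remain unchanged.
Surface form: [gotafjigogu].

gotafjigogu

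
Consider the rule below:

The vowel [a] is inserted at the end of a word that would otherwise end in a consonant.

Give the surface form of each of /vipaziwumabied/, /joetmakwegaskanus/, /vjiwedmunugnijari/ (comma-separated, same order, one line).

/vipaziwumabied/: the form ends in the consonant /d/, so [a] is inserted word-finally. → [vipaziwumabieda].
/joetmakwegaskanus/: the form ends in the consonant /s/, so [a] is inserted word-finally. → [joetmakwegaskanusa].
/vjiwedmunugnijari/: the rule's environment is not met; surfaces unchanged as [vjiwedmunugnijari].

vipaziwumabieda, joetmakwegaskanusa, vjiwedmunugnijari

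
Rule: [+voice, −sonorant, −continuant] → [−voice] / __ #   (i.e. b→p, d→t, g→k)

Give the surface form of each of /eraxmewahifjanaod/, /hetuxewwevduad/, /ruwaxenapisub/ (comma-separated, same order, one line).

eraxmewahifjanaot, hetuxewwevduat, ruwaxenapisup

/eraxmewahifjanaod/: /d/ is a voiced stop in word-final position, so it devoices to [t]. → [eraxmewahifjanaot].
/hetuxewwevduad/: /d/ is a voiced stop in word-final position, so it devoices to [t]. → [hetuxewwevduat].
/ruwaxenapisub/: /b/ is a voiced stop in word-final position, so it devoices to [p]. → [ruwaxenapisup].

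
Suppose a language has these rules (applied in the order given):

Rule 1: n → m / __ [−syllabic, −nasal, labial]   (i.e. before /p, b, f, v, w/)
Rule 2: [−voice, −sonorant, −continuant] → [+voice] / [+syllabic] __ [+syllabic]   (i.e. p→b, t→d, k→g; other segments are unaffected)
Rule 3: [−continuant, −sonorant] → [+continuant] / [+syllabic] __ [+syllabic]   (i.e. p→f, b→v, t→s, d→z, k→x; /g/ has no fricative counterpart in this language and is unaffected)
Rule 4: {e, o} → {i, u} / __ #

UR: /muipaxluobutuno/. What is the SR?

muivaxluovuzunu

Rule 1 (nasal place assimilation): no segment meets the environment; /muipaxluobutuno/ is unchanged.
Rule 2 (intervocalic voicing): /p/ is a voiceless stop between vowels /i/ and /a/, so it voices to [b]. /t/ is a voiceless stop between vowels /u/ and /u/, so it voices to [d]. /muipaxluobutuno/ → muibaxluobuduno.
Rule 3 (intervocalic spirantization): /b/ is a stop between vowels /i/ and /a/, so it spirantizes to the fricative [v]. /b/ is a stop between vowels /o/ and /u/, so it spirantizes to the fricative [v]. /d/ is a stop between vowels /u/ and /u/, so it spirantizes to the fricative [z]. /muibaxluobuduno/ → muivaxluovuzuno.
Rule 4 (final vowel raising): /o/ is a mid vowel in word-final position, so it raises to [u]. /muivaxluovuzuno/ → muivaxluovuzunu.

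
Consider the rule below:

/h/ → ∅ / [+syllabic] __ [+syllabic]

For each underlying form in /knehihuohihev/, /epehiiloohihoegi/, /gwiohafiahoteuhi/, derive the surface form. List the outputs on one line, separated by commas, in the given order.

kneiuoiev, epeiilooioegi, gwioafiaoteui

/knehihuohihev/: /h/ occurs between vowels /e/ and /i/, so it deletes. /h/ occurs between vowels /i/ and /u/, so it deletes. /h/ occurs between vowels /o/ and /i/, so it deletes. /h/ occurs between vowels /i/ and /e/, so it deletes. → [kneiuoiev].
/epehiiloohihoegi/: /h/ occurs between vowels /e/ and /i/, so it deletes. /h/ occurs between vowels /o/ and /i/, so it deletes. /h/ occurs between vowels /i/ and /o/, so it deletes. → [epeiilooioegi].
/gwiohafiahoteuhi/: /h/ occurs between vowels /o/ and /a/, so it deletes. /h/ occurs between vowels /a/ and /o/, so it deletes. /h/ occurs between vowels /u/ and /i/, so it deletes. → [gwioafiaoteui].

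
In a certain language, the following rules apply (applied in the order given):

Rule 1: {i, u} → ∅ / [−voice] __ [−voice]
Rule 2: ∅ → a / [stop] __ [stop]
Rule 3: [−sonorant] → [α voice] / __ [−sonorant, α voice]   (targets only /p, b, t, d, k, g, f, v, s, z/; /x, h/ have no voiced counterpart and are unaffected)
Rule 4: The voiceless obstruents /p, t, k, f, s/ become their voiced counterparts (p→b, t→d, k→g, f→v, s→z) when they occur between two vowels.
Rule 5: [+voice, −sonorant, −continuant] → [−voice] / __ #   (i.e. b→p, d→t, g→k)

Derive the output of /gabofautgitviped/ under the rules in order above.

Rule 1 (high vowel syncope): no segment meets the environment; /gabofautgitviped/ is unchanged.
Rule 2 (stop-cluster a-epenthesis): /t/ and /g/ form a stop–stop cluster, so [a] is inserted between them. /gabofautgitviped/ → gabofautagitviped.
Rule 3 (regressive voicing assimilation): /t/ precedes the voiced obstruent /v/, so it voices to [d] by assimilation. /gabofautagitviped/ → gabofautagidviped.
Rule 4 (intervocalic voicing): /f/ is a voiceless obstruent between vowels /o/ and /a/, so it voices to [v]. /t/ is a voiceless obstruent between vowels /u/ and /a/, so it voices to [d]. /p/ is a voiceless obstruent between vowels /i/ and /e/, so it voices to [b]. /gabofautagidviped/ → gabovaudagidvibed.
Rule 5 (final devoicing): /d/ is a voiced stop in word-final position, so it devoices to [t]. /gabovaudagidvibed/ → gabovaudagidvibet.

gabovaudagidvibet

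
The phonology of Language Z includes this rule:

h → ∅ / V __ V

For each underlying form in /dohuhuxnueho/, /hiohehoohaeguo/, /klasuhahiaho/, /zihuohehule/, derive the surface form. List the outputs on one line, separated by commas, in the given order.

/dohuhuxnueho/: /h/ occurs between vowels /o/ and /u/, so it deletes. /h/ occurs between vowels /u/ and /u/, so it deletes. /h/ occurs between vowels /e/ and /o/, so it deletes. → [douuxnueo].
/hiohehoohaeguo/: /h/ occurs between vowels /o/ and /e/, so it deletes. /h/ occurs between vowels /e/ and /o/, so it deletes. /h/ occurs between vowels /o/ and /a/, so it deletes. → [hioeooaeguo].
/klasuhahiaho/: /h/ occurs between vowels /u/ and /a/, so it deletes. /h/ occurs between vowels /a/ and /i/, so it deletes. /h/ occurs between vowels /a/ and /o/, so it deletes. → [klasuaiao].
/zihuohehule/: /h/ occurs between vowels /i/ and /u/, so it deletes. /h/ occurs between vowels /o/ and /e/, so it deletes. /h/ occurs between vowels /e/ and /u/, so it deletes. → [ziuoeule].

douuxnueo, hioeooaeguo, klasuaiao, ziuoeule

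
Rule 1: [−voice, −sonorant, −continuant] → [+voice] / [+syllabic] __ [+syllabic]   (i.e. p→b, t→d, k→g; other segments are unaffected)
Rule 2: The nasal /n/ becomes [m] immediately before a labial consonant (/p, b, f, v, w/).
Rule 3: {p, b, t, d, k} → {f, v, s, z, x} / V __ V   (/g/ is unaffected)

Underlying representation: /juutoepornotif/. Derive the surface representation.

juuzoevornozif

Rule 1 (intervocalic voicing): /t/ is a voiceless stop between vowels /u/ and /o/, so it voices to [d]. /p/ is a voiceless stop between vowels /e/ and /o/, so it voices to [b]. /t/ is a voiceless stop between vowels /o/ and /i/, so it voices to [d]. /juutoepornotif/ → juudoebornodif.
Rule 2 (nasal place assimilation): no segment meets the environment; /juudoebornodif/ is unchanged.
Rule 3 (intervocalic spirantization): /d/ is a stop between vowels /u/ and /o/, so it spirantizes to the fricative [z]. /b/ is a stop between vowels /e/ and /o/, so it spirantizes to the fricative [v]. /d/ is a stop between vowels /o/ and /i/, so it spirantizes to the fricative [z]. /juudoebornodif/ → juuzoevornozif.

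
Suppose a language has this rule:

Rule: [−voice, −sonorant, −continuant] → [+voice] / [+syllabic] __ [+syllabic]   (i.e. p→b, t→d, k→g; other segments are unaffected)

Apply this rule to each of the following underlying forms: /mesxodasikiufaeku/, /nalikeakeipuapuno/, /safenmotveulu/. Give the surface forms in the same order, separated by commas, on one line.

mesxodasigiufaegu, naligeageibuabuno, safenmotveulu

/mesxodasikiufaeku/: /k/ is a voiceless stop between vowels /i/ and /i/, so it voices to [g]. /k/ is a voiceless stop between vowels /e/ and /u/, so it voices to [g]. → [mesxodasigiufaegu].
/nalikeakeipuapuno/: /k/ is a voiceless stop between vowels /i/ and /e/, so it voices to [g]. /k/ is a voiceless stop between vowels /a/ and /e/, so it voices to [g]. /p/ is a voiceless stop between vowels /i/ and /u/, so it voices to [b]. /p/ is a voiceless stop between vowels /a/ and /u/, so it voices to [b]. → [naligeageibuabuno].
/safenmotveulu/: the rule's environment is not met; surfaces unchanged as [safenmotveulu].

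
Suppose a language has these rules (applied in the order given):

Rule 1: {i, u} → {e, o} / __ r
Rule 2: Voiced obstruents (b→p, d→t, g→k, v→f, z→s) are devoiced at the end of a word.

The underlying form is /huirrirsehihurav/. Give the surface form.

huerrersehihoraf

Rule 1 (pre-rhotic lowering): /i/ is a high vowel immediately before /r/, so it lowers to [e]. /i/ is a high vowel immediately before /r/, so it lowers to [e]. /u/ is a high vowel immediately before /r/, so it lowers to [o]. /huirrirsehihurav/ → huerrersehihorav.
Rule 2 (final devoicing): /v/ is a voiced obstruent in word-final position, so it devoices to [f]. /huerrersehihorav/ → huerrersehihoraf.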